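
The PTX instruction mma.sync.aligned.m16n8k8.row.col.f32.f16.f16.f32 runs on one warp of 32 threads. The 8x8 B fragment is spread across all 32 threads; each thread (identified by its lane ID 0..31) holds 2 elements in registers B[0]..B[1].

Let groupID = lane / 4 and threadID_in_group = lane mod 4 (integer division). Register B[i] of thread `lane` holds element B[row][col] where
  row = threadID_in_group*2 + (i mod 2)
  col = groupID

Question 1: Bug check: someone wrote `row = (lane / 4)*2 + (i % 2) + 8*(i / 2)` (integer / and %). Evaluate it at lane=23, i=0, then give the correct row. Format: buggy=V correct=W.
buggy=10 correct=6

`(lane / 4)*2 + (i % 2) + 8*(i / 2)`[23,0]→10
lane 23: G=5 (23/4), T=3 (23%4)
i=0: r=3*2+0=6, c=G=5
row: 10 vs 6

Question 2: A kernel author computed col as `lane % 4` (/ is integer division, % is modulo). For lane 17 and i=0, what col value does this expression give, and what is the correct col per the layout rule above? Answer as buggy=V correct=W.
buggy=1 correct=4

`lane % 4`[17,0]→1
lane 17: G=4 (17/4), T=1 (17%4)
i=0: r=1*2+0=2, c=G=4
col: 1 vs 4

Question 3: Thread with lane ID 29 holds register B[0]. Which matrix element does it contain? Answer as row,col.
2,7

29: gr=7,th=1
[0] (1*2+0,7) = (2,7)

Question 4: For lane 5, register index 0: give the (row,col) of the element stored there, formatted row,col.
lane 5->5/4=1, 5 mod 4=1
i=0  r:2·1+0->2  c:1

2,1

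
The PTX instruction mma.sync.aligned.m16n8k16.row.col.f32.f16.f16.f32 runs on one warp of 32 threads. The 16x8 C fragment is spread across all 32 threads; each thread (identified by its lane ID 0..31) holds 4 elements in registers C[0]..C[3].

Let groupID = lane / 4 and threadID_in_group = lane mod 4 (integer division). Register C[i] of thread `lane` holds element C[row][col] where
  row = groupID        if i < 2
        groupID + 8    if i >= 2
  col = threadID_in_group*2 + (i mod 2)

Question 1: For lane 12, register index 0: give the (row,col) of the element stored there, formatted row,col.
3,0

L=12=>grp=12>>2=3, tig=12&3=0
[0]=>row 3+0=3  col 0·2+0=0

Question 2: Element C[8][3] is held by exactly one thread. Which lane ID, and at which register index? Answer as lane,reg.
1,3

r=8→G=0,rhi=1  c=3→T=1,p=1
L=0*4+1=1  i=1*2+1=3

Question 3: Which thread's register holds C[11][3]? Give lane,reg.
13,3

r=11⇒gr=3,Rb=1  c=3⇒th=1,odd=1
L=3*4+1=13  i=1*2+1=3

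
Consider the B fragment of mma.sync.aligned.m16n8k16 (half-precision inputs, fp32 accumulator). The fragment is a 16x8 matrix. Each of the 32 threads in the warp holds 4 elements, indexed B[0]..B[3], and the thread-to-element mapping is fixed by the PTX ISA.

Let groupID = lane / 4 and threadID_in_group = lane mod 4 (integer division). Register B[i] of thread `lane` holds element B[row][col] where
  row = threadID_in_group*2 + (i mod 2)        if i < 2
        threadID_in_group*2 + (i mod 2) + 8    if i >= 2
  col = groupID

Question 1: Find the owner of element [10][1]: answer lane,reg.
5,2

c=1→G=1  r=10→rhi=1,T=1,p=0
L=1*4+1=5  i=1*2+0=2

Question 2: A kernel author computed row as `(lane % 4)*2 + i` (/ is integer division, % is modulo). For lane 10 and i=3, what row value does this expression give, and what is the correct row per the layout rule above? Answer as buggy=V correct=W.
buggy=7 correct=13

`(lane % 4)*2 + i`[10,3]->7
L=10->g=10>>2=2, t=10&3=2
[3]->row 2·2+1+8=13  col g=2
row: 7 vs 13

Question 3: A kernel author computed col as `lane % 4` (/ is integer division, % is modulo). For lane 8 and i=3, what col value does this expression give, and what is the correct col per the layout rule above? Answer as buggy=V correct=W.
`lane % 4`[8,3]⇒0
8: gr=2,th=0
[3] (0*2+1+8,2) = (9,2)
col: 0 vs 2

buggy=0 correct=2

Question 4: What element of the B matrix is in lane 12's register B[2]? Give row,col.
8,3

lane 12: grp=3 (12/4), tig=0 (12%4)
i=2: r=0*2+0+8=8, c=grp=3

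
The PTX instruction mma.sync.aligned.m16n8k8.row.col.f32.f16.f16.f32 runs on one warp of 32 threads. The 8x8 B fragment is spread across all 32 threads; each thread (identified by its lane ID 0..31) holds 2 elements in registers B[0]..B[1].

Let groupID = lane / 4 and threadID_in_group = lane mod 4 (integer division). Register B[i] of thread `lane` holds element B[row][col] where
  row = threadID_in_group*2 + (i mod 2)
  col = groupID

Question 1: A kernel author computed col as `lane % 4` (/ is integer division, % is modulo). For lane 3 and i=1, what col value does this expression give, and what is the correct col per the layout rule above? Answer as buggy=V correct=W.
buggy=3 correct=0

`lane % 4`[3,1]⇒3
L=3⇒gr=3>>2=0, th=3&3=3
[1]⇒row 3·2+1=7  col gr=0
col: 3 vs 0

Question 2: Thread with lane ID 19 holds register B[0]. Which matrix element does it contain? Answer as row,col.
6,4

19: grp=4,tig=3
[0] (3*2+0,4) = (6,4)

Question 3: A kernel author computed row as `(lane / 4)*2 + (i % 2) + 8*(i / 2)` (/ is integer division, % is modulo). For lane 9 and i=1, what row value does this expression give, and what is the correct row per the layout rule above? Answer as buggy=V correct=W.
`(lane / 4)*2 + (i % 2) + 8*(i / 2)`[9,1]→5
L=9→G=9>>2=2, T=9&3=1
[1]→row 1·2+1=3  col G=2
row: 5 vs 3

buggy=5 correct=3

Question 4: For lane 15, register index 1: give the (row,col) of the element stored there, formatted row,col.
lane 15: gr=3 (15/4), th=3 (15%4)
i=1: r=3*2+1=7, c=gr=3

7,3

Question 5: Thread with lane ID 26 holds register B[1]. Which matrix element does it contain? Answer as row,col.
5,6

lane 26: gid=6 (26/4), tid=2 (26%4)
i=1: r=2*2+1=5, c=gid=6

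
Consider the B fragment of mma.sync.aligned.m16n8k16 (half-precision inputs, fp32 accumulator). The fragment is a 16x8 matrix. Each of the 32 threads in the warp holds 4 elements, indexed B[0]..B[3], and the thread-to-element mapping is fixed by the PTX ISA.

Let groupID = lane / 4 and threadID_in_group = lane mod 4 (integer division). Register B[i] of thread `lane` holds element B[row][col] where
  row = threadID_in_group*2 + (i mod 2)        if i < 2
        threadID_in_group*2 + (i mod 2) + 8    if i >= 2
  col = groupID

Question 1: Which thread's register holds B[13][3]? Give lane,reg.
14,3

c=3⇒gr=3  r=13⇒Rb=1,th=2,odd=1
L=3*4+2=14  i=1*2+1=3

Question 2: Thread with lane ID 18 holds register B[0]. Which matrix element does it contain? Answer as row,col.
4,4

lane 18→18/4=4, 18 mod 4=2
i=0  r:2·2+0+0→4  c:4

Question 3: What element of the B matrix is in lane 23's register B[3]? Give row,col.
L=23->gid=23>>2=5, tid=23&3=3
[3]->row 3·2+1+8=15  col gid=5

15,5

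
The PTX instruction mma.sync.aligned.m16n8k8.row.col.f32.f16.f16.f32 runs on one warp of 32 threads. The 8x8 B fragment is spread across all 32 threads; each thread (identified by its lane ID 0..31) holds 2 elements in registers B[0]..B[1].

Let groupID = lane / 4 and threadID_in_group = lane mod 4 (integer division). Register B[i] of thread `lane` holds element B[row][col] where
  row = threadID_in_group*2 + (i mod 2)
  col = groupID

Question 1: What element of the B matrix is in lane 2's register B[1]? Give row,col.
lane 2->2/4=0, 2 mod 4=2
i=1  r:2·2+1->5  c:0

5,0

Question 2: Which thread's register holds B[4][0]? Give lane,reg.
c: 0->gid=0  r: 4->tid=2,i&1=0
L=0*4+2=2  i=0=0

2,0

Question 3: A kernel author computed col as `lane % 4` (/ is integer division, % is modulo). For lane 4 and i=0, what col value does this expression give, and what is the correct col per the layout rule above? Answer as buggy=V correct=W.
buggy=0 correct=1

`lane % 4`[4,0]->0
L=4->gid=4>>2=1, tid=4&3=0
[0]->row 0·2+0=0  col gid=1
col: 0 vs 1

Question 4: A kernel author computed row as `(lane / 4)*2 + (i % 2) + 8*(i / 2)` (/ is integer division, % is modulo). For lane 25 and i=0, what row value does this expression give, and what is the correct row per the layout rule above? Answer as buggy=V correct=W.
buggy=12 correct=2

`(lane / 4)*2 + (i % 2) + 8*(i / 2)`[25,0]→12
lane 25→25/4=6, 25 mod 4=1
i=0  r:2·1+0→2  c:6
row: 12 vs 2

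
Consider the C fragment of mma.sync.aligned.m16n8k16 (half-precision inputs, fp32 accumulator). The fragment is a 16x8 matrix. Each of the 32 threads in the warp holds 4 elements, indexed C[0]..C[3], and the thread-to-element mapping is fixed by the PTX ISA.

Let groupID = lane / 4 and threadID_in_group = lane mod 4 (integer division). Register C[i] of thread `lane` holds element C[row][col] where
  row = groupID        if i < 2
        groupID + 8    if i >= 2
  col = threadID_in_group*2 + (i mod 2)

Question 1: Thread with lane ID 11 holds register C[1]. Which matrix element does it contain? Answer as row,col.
2,7

lane 11⇒11/4=2, 11 mod 4=3
i=1  r:2+0⇒2  c:2·3+1⇒7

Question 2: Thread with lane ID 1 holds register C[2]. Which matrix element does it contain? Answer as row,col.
L=1->gid=1>>2=0, tid=1&3=1
[2]->row 0+8=8  col 1·2+0=2

8,2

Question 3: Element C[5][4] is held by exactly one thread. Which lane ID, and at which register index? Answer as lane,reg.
22,0

r: 5->gid=5,r8=0  c: 4->tid=2,i&1=0
L=5*4+2=22  i=0*2+0=0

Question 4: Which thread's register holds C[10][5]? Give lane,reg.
r:10=>grp=2,rB=1  c:5=>tig=2,lo=1
L=2*4+2=10  i=1*2+1=3

10,3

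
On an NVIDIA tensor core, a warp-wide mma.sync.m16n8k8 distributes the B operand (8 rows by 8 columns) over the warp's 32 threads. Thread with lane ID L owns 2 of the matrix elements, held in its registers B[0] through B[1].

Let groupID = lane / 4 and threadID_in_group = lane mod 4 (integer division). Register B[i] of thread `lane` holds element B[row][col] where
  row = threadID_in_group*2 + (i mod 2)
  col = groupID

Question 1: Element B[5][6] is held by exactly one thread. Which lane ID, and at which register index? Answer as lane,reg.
c=6→G=6  r=5→T=2,p=1
L=6*4+2=26  i=1=1

26,1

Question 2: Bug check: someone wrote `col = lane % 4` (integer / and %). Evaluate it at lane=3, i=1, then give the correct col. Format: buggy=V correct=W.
buggy=3 correct=0

`lane % 4`[3,1]⇒3
lane 3⇒3/4=0, 3 mod 4=3
i=1  r:2·3+1⇒7  c:0
col: 3 vs 0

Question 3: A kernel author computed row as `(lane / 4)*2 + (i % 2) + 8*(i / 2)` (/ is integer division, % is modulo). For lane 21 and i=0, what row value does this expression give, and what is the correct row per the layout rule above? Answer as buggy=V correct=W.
`(lane / 4)*2 + (i % 2) + 8*(i / 2)`[21,0]=>10
21: grp=5,tig=1
[0] (1*2+0,5) = (2,5)
row: 10 vs 2

buggy=10 correct=2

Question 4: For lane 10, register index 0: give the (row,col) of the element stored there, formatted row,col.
lane 10⇒10/4=2, 10 mod 4=2
i=0  r:2·2+0⇒4  c:2

4,2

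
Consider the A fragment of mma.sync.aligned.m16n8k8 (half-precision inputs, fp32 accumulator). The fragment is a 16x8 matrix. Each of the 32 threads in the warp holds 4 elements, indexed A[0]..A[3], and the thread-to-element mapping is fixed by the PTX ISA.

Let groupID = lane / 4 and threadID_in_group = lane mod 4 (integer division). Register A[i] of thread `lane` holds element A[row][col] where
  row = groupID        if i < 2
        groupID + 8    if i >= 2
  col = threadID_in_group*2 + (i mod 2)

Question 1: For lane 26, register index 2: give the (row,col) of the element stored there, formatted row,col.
lane 26: gid=6 (26/4), tid=2 (26%4)
i=2: r=6+8=14, c=2*2+0=4

14,4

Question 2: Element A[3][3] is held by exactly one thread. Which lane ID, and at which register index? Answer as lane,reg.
r: 3->gid=3,r8=0  c: 3->tid=1,i&1=1
L=3*4+1=13  i=0*2+1=1

13,1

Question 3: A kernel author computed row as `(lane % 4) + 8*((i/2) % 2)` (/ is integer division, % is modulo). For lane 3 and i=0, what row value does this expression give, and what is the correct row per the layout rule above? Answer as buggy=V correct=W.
buggy=3 correct=0

`(lane % 4) + 8*((i/2) % 2)`[3,0]->3
3: gid=0,tid=3
[0] (0+0,3*2+0) = (0,6)
row: 3 vs 0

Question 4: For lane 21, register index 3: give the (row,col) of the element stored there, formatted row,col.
13,3

21: gr=5,th=1
[3] (5+8,1*2+1) = (13,3)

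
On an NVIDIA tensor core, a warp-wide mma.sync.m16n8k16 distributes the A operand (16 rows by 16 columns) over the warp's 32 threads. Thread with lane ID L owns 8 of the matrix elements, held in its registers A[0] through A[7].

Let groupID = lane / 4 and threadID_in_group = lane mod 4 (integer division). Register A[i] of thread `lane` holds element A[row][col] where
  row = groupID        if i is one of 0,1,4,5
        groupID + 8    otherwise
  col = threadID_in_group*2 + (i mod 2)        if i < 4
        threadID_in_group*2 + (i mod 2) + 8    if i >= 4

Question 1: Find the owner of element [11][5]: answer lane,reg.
r=11⇒gr=3,Rb=1  c=5⇒Cb=0,th=2,odd=1
L=3*4+2=14  i=0*4+1*2+1=3

14,3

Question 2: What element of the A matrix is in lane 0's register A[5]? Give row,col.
0,9

lane 0: gid=0 (0/4), tid=0 (0%4)
i=5: r=0+0=0, c=0*2+1+8=9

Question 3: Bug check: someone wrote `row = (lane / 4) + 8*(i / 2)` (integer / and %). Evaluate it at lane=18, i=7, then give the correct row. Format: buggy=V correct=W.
`(lane / 4) + 8*(i / 2)`[18,7]⇒28
lane 18: gr=4 (18/4), th=2 (18%4)
i=7: r=4+8=12, c=2*2+1+8=13
row: 28 vs 12

buggy=28 correct=12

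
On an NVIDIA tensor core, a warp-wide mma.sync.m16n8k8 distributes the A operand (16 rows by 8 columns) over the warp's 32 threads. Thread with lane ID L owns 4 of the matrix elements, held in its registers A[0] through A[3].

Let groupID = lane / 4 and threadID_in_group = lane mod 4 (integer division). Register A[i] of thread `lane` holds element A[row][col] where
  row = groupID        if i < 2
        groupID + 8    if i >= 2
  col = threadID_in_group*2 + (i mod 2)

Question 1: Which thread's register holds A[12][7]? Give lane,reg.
19,3

r=12→G=4,rhi=1  c=7→T=3,p=1
L=4*4+3=19  i=1*2+1=3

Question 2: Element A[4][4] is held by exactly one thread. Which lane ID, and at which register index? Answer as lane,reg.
r: 4->gid=4,r8=0  c: 4->tid=2,i&1=0
L=4*4+2=18  i=0*2+0=0

18,0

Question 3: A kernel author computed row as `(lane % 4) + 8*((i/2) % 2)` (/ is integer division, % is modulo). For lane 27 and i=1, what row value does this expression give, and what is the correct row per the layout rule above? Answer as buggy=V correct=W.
buggy=3 correct=6

`(lane % 4) + 8*((i/2) % 2)`[27,1]→3
lane 27: G=6 (27/4), T=3 (27%4)
i=1: r=6+0=6, c=3*2+1=7
row: 3 vs 6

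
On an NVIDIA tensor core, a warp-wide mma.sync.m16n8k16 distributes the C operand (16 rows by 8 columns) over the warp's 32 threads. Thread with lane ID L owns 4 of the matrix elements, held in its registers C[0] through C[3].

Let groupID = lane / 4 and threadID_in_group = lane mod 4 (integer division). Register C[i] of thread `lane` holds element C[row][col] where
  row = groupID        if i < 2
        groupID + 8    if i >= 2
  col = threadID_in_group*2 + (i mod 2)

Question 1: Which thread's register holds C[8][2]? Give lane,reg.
r:8=>grp=0,rB=1  c:2=>tig=1,lo=0
L=0*4+1=1  i=1*2+0=2

1,2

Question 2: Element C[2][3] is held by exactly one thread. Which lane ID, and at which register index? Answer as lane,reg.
r=2→G=2,rhi=0  c=3→T=1,p=1
L=2*4+1=9  i=0*2+1=1

9,1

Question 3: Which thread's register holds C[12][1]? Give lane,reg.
r=12→G=4,rhi=1  c=1→T=0,p=1
L=4*4+0=16  i=1*2+1=3

16,3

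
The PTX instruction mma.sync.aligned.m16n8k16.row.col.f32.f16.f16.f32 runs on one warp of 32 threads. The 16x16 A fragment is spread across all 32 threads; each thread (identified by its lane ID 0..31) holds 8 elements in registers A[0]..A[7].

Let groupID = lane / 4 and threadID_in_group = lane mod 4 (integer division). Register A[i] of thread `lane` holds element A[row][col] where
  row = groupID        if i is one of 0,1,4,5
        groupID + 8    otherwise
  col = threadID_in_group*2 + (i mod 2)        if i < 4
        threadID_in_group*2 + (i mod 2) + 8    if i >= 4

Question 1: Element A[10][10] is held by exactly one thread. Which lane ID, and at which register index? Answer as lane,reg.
9,6

r:10=>grp=2,rB=1  c:10=>cB=1,tig=1,lo=0
L=2*4+1=9  i=1*4+1*2+0=6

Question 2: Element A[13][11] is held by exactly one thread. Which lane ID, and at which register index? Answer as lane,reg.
r=13->g=5,rb=1  c=11->cb=1,t=1,b0=1
L=5*4+1=21  i=1*4+1*2+1=7

21,7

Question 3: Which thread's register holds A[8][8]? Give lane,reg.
0,6

r: 8->gid=0,r8=1  c: 8->c8=1,tid=0,i&1=0
L=0*4+0=0  i=1*4+1*2+0=6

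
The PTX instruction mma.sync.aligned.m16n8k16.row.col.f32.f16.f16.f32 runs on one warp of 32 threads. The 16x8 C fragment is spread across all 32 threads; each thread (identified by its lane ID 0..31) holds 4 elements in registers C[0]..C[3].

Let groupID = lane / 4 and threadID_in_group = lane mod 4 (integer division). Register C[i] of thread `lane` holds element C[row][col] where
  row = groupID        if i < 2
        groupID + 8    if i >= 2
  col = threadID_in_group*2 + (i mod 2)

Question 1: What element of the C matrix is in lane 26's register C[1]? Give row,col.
6,5

lane 26=>26/4=6, 26 mod 4=2
i=1  r:6+0=>6  c:2·2+1=>5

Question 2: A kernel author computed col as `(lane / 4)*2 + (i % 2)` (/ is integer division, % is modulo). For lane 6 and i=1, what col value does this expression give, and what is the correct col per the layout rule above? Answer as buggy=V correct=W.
buggy=3 correct=5

`(lane / 4)*2 + (i % 2)`[6,1]->3
6: g=1,t=2
[1] (1+0,2*2+1) = (1,5)
col: 3 vs 5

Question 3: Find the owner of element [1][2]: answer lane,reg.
r:1=>grp=1,rB=0  c:2=>tig=1,lo=0
L=1*4+1=5  i=0*2+0=0

5,0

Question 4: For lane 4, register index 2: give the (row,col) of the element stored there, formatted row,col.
9,0

4: gid=1,tid=0
[2] (1+8,0*2+0) = (9,0)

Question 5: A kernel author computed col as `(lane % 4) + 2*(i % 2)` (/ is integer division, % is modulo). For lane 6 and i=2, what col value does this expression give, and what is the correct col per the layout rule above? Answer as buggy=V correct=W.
`(lane % 4) + 2*(i % 2)`[6,2]->2
lane 6->6/4=1, 6 mod 4=2
i=2  r:1+8->9  c:2·2+0->4
col: 2 vs 4

buggy=2 correct=4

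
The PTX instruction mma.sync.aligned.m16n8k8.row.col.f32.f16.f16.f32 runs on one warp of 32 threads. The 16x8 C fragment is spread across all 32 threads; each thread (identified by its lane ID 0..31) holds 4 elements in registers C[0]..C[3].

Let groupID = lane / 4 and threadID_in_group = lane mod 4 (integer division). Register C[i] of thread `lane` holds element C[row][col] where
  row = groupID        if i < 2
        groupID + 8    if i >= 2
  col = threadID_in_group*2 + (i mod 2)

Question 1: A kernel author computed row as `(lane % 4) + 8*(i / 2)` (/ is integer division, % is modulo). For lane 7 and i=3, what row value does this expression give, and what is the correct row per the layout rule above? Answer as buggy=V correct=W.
`(lane % 4) + 8*(i / 2)`[7,3]⇒11
lane 7⇒7/4=1, 7 mod 4=3
i=3  r:1+8⇒9  c:2·3+1⇒7
row: 11 vs 9

buggy=11 correct=9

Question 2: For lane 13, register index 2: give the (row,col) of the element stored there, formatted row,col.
L=13→G=13>>2=3, T=13&3=1
[2]→row 3+8=11  col 1·2+0=2

11,2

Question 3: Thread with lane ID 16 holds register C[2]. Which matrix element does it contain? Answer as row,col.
L=16=>grp=16>>2=4, tig=16&3=0
[2]=>row 4+8=12  col 0·2+0=0

12,0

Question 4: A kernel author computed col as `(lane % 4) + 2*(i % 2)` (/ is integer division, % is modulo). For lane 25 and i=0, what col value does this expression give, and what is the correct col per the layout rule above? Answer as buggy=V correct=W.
buggy=1 correct=2

`(lane % 4) + 2*(i % 2)`[25,0]->1
lane 25->25/4=6, 25 mod 4=1
i=0  r:6+0->6  c:2·1+0->2
col: 1 vs 2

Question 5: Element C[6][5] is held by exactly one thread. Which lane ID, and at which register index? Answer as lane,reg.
26,1

r=6->g=6,rb=0  c=5->t=2,b0=1
L=6*4+2=26  i=0*2+1=1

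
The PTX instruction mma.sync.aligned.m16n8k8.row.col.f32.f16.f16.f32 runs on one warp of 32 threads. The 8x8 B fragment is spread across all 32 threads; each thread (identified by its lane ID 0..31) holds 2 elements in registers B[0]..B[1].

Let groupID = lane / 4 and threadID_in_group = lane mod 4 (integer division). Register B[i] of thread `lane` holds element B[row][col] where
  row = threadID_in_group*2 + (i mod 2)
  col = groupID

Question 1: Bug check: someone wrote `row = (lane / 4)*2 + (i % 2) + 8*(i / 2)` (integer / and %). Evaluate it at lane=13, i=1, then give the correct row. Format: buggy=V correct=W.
`(lane / 4)*2 + (i % 2) + 8*(i / 2)`[13,1]->7
lane 13->13/4=3, 13 mod 4=1
i=1  r:2·1+1->3  c:3
row: 7 vs 3

buggy=7 correct=3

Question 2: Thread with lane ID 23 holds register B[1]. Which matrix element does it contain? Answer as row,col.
L=23->g=23>>2=5, t=23&3=3
[1]->row 3·2+1=7  col g=5

7,5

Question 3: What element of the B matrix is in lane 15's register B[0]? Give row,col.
6,3

lane 15: grp=3 (15/4), tig=3 (15%4)
i=0: r=3*2+0=6, c=grp=3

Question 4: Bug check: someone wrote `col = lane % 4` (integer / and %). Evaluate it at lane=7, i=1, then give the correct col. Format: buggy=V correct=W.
buggy=3 correct=1

`lane % 4`[7,1]->3
lane 7: g=1 (7/4), t=3 (7%4)
i=1: r=3*2+1=7, c=g=1
col: 3 vs 1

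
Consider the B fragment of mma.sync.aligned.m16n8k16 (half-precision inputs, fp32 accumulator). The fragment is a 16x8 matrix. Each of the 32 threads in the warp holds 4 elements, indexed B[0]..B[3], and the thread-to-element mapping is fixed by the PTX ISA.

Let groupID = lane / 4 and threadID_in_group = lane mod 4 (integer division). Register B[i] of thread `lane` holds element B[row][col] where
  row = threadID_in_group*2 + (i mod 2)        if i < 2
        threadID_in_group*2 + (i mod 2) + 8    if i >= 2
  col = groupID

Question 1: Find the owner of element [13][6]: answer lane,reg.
26,3

c=6⇒gr=6  r=13⇒Rb=1,th=2,odd=1
L=6*4+2=26  i=1*2+1=3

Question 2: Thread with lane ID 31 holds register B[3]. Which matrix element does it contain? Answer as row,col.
15,7

L=31→G=31>>2=7, T=31&3=3
[3]→row 3·2+1+8=15  col G=7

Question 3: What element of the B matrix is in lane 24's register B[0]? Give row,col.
lane 24→24/4=6, 24 mod 4=0
i=0  r:2·0+0+0→0  c:6

0,6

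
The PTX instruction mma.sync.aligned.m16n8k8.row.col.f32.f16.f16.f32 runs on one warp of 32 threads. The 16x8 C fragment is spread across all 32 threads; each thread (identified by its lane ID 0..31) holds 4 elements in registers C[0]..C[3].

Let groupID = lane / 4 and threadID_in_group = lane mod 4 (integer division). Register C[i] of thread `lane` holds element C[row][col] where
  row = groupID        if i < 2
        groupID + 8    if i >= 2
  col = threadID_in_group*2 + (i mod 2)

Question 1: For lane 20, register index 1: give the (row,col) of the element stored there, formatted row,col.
L=20→G=20>>2=5, T=20&3=0
[1]→row 5+0=5  col 0·2+1=1

5,1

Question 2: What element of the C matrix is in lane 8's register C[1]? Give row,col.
2,1

L=8=>grp=8>>2=2, tig=8&3=0
[1]=>row 2+0=2  col 0·2+1=1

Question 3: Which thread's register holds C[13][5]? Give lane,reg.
r=13->g=5,rb=1  c=5->t=2,b0=1
L=5*4+2=22  i=1*2+1=3

22,3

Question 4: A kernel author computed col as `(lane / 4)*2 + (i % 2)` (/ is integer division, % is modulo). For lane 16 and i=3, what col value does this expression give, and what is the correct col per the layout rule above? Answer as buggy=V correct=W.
`(lane / 4)*2 + (i % 2)`[16,3]→9
L=16→G=16>>2=4, T=16&3=0
[3]→row 4+8=12  col 0·2+1=1
col: 9 vs 1

buggy=9 correct=1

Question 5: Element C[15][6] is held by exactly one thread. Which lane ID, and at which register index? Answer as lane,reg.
31,2

r=15->g=7,rb=1  c=6->t=3,b0=0
L=7*4+3=31  i=1*2+0=2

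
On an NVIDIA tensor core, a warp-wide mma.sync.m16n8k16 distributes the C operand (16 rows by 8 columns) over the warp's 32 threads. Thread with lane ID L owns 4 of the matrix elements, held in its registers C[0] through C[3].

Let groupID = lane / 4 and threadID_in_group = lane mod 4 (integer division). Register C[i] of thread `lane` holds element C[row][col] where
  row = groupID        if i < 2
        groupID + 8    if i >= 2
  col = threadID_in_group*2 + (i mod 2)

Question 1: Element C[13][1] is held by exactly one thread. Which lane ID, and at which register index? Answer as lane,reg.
r:13=>grp=5,rB=1  c:1=>tig=0,lo=1
L=5*4+0=20  i=1*2+1=3

20,3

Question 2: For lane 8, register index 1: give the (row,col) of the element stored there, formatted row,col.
2,1

lane 8: g=2 (8/4), t=0 (8%4)
i=1: r=2+0=2, c=0*2+1=1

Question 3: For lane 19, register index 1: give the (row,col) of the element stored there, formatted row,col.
L=19→G=19>>2=4, T=19&3=3
[1]→row 4+0=4  col 3·2+1=7

4,7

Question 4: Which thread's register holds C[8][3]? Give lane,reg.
1,3

r=8⇒gr=0,Rb=1  c=3⇒th=1,odd=1
L=0*4+1=1  i=1*2+1=3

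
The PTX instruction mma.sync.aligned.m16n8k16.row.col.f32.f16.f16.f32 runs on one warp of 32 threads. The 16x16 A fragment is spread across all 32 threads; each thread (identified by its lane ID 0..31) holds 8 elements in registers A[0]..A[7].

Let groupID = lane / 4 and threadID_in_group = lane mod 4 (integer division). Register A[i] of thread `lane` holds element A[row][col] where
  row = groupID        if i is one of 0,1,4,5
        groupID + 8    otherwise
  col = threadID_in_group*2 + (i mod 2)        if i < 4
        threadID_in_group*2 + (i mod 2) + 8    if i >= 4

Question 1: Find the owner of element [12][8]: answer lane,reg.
16,6

r: 12->gid=4,r8=1  c: 8->c8=1,tid=0,i&1=0
L=4*4+0=16  i=1*4+1*2+0=6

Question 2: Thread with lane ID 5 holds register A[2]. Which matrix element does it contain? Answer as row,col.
L=5⇒gr=5>>2=1, th=5&3=1
[2]⇒row 1+8=9  col 1·2+0+0=2

9,2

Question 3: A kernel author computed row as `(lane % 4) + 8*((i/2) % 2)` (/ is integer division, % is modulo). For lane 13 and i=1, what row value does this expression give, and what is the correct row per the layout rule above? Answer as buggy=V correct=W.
buggy=1 correct=3

`(lane % 4) + 8*((i/2) % 2)`[13,1]→1
lane 13: G=3 (13/4), T=1 (13%4)
i=1: r=3+0=3, c=1*2+1+0=3
row: 1 vs 3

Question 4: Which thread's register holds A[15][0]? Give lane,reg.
r=15->g=7,rb=1  c=0->cb=0,t=0,b0=0
L=7*4+0=28  i=0*4+1*2+0=2

28,2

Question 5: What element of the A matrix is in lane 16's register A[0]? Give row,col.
4,0

L=16->gid=16>>2=4, tid=16&3=0
[0]->row 4+0=4  col 0·2+0+0=0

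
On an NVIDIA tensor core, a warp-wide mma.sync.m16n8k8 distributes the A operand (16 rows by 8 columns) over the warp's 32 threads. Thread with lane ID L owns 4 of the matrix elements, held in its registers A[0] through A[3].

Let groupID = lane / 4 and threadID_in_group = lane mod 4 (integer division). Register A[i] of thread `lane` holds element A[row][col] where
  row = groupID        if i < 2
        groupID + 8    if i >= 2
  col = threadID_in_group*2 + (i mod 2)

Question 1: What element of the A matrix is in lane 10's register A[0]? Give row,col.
L=10→G=10>>2=2, T=10&3=2
[0]→row 2+0=2  col 2·2+0=4

2,4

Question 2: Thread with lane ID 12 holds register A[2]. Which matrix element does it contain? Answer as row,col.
11,0

12: g=3,t=0
[2] (3+8,0*2+0) = (11,0)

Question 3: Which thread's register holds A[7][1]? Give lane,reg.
r: 7->gid=7,r8=0  c: 1->tid=0,i&1=1
L=7*4+0=28  i=0*2+1=1

28,1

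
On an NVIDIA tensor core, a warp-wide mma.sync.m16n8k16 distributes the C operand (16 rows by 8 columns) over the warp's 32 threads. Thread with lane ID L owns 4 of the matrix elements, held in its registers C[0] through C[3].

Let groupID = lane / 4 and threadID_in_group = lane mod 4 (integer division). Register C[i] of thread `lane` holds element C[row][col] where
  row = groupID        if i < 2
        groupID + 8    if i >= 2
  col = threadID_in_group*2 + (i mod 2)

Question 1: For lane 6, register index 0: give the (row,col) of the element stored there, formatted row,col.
1,4

L=6->gid=6>>2=1, tid=6&3=2
[0]->row 1+0=1  col 2·2+0=4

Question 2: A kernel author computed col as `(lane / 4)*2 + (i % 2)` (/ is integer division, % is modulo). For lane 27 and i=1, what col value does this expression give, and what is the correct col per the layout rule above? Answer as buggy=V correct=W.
buggy=13 correct=7

`(lane / 4)*2 + (i % 2)`[27,1]→13
lane 27→27/4=6, 27 mod 4=3
i=1  r:6+0→6  c:2·3+1→7
col: 13 vs 7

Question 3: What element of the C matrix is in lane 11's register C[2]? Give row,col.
11: gid=2,tid=3
[2] (2+8,3*2+0) = (10,6)

10,6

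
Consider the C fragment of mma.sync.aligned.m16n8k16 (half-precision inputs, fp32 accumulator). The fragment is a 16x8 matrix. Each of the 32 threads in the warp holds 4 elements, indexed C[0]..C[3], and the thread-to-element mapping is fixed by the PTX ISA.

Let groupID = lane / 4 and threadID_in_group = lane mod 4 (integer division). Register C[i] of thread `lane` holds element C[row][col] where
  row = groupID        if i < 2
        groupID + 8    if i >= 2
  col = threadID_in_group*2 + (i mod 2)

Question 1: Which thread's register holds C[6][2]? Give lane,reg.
r=6->g=6,rb=0  c=2->t=1,b0=0
L=6*4+1=25  i=0*2+0=0

25,0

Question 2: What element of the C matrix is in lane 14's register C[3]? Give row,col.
lane 14->14/4=3, 14 mod 4=2
i=3  r:3+8->11  c:2·2+1->5

11,5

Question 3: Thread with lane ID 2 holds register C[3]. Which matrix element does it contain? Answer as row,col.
8,5

lane 2: grp=0 (2/4), tig=2 (2%4)
i=3: r=0+8=8, c=2*2+1=5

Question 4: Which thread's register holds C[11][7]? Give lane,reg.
15,3

r=11→G=3,rhi=1  c=7→T=3,p=1
L=3*4+3=15  i=1*2+1=3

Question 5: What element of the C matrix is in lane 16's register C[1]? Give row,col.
4,1

16: G=4,T=0
[1] (4+0,0*2+1) = (4,1)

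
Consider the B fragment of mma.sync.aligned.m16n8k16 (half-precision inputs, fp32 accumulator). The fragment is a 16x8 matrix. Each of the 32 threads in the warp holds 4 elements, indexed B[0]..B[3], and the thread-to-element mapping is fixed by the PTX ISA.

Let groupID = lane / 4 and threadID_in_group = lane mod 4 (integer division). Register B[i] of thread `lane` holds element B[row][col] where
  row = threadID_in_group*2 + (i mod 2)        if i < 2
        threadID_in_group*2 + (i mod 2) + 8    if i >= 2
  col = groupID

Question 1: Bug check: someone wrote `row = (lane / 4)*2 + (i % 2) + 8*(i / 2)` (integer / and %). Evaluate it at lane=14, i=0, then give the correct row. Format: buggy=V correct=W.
buggy=6 correct=4

`(lane / 4)*2 + (i % 2) + 8*(i / 2)`[14,0]⇒6
L=14⇒gr=14>>2=3, th=14&3=2
[0]⇒row 2·2+0+0=4  col gr=3
row: 6 vs 4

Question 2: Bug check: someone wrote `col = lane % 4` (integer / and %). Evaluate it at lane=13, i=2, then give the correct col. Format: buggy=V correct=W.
buggy=1 correct=3

`lane % 4`[13,2]->1
L=13->gid=13>>2=3, tid=13&3=1
[2]->row 1·2+0+8=10  col gid=3
col: 1 vs 3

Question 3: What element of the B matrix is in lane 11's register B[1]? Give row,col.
7,2

L=11→G=11>>2=2, T=11&3=3
[1]→row 3·2+1+0=7  col G=2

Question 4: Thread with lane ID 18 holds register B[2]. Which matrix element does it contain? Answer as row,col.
L=18→G=18>>2=4, T=18&3=2
[2]→row 2·2+0+8=12  col G=4

12,4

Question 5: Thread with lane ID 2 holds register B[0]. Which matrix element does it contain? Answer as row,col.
4,0

lane 2: gid=0 (2/4), tid=2 (2%4)
i=0: r=2*2+0+0=4, c=gid=0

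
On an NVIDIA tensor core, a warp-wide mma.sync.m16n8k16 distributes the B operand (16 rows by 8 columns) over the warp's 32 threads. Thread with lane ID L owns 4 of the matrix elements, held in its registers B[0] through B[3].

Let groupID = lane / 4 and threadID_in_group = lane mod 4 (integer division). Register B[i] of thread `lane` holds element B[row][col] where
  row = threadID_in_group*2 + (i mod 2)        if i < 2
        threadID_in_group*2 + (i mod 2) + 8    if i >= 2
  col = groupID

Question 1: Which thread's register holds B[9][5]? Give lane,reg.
c=5->g=5  r=9->rb=1,t=0,b0=1
L=5*4+0=20  i=1*2+1=3

20,3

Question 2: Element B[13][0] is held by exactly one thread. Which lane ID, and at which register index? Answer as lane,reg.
2,3

c: 0->gid=0  r: 13->r8=1,tid=2,i&1=1
L=0*4+2=2  i=1*2+1=3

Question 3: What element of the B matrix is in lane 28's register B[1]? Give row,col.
1,7

lane 28->28/4=7, 28 mod 4=0
i=1  r:2·0+1+0->1  c:7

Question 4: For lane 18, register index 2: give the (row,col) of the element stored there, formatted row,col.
12,4

lane 18⇒18/4=4, 18 mod 4=2
i=2  r:2·2+0+8⇒12  c:4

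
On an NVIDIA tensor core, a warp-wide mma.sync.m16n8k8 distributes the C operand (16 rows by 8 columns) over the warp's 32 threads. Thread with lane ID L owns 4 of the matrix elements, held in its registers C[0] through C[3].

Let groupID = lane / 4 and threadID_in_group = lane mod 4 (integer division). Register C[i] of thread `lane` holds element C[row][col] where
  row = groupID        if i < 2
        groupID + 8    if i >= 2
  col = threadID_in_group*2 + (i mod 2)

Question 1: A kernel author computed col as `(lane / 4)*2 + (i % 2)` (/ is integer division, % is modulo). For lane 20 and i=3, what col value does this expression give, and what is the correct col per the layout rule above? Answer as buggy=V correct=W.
buggy=11 correct=1

`(lane / 4)*2 + (i % 2)`[20,3]->11
lane 20->20/4=5, 20 mod 4=0
i=3  r:5+8->13  c:2·0+1->1
col: 11 vs 1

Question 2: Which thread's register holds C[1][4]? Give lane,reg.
6,0

r=1⇒gr=1,Rb=0  c=4⇒th=2,odd=0
L=1*4+2=6  i=0*2+0=0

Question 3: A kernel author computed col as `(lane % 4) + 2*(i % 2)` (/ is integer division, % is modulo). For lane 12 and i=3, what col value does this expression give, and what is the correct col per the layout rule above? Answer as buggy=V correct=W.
buggy=2 correct=1

`(lane % 4) + 2*(i % 2)`[12,3]→2
L=12→G=12>>2=3, T=12&3=0
[3]→row 3+8=11  col 0·2+1=1
col: 2 vs 1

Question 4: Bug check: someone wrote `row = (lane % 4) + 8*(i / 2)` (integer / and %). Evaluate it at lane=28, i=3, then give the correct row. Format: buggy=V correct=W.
`(lane % 4) + 8*(i / 2)`[28,3]->8
L=28->gid=28>>2=7, tid=28&3=0
[3]->row 7+8=15  col 0·2+1=1
row: 8 vs 15

buggy=8 correct=15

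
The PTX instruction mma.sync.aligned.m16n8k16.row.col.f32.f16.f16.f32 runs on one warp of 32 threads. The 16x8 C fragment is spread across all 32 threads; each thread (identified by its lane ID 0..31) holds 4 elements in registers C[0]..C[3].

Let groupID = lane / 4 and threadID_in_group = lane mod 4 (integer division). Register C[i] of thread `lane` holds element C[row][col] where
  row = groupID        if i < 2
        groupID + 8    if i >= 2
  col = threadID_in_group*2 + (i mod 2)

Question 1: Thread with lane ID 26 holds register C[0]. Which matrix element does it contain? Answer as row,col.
6,4

lane 26: g=6 (26/4), t=2 (26%4)
i=0: r=6+0=6, c=2*2+0=4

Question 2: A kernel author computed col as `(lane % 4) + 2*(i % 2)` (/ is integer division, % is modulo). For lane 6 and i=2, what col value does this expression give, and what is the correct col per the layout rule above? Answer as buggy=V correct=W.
`(lane % 4) + 2*(i % 2)`[6,2]=>2
lane 6=>6/4=1, 6 mod 4=2
i=2  r:1+8=>9  c:2·2+0=>4
col: 2 vs 4

buggy=2 correct=4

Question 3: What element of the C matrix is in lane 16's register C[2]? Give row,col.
12,0

lane 16→16/4=4, 16 mod 4=0
i=2  r:4+8→12  c:2·0+0→0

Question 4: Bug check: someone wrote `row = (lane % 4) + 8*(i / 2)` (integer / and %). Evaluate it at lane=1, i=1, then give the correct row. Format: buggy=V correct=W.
`(lane % 4) + 8*(i / 2)`[1,1]->1
lane 1: gid=0 (1/4), tid=1 (1%4)
i=1: r=0+0=0, c=1*2+1=3
row: 1 vs 0

buggy=1 correct=0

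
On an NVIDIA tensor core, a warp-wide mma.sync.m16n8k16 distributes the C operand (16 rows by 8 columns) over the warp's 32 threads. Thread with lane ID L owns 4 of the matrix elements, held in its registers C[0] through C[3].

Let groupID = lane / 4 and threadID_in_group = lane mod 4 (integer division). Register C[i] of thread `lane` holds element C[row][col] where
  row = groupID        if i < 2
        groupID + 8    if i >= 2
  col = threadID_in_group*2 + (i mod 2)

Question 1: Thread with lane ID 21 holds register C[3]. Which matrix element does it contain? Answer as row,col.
13,3

L=21=>grp=21>>2=5, tig=21&3=1
[3]=>row 5+8=13  col 1·2+1=3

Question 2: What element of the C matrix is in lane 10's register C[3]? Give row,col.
10,5

lane 10=>10/4=2, 10 mod 4=2
i=3  r:2+8=>10  c:2·2+1=>5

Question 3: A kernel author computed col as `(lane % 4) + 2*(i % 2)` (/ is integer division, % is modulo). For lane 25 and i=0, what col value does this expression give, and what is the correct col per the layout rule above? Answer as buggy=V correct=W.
buggy=1 correct=2

`(lane % 4) + 2*(i % 2)`[25,0]->1
L=25->g=25>>2=6, t=25&3=1
[0]->row 6+0=6  col 1·2+0=2
col: 1 vs 2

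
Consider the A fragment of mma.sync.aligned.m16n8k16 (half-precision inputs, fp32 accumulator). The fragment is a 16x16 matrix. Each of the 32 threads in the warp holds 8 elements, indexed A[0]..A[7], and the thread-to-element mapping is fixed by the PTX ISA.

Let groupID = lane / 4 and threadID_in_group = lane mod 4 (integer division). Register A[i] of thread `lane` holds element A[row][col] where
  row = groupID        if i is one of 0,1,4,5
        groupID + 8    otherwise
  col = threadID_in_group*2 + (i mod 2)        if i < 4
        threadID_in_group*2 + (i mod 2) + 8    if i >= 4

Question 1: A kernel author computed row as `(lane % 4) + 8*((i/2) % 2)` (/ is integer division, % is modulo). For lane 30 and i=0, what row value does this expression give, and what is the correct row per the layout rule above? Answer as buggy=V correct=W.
`(lane % 4) + 8*((i/2) % 2)`[30,0]->2
lane 30: g=7 (30/4), t=2 (30%4)
i=0: r=7+0=7, c=2*2+0+0=4
row: 2 vs 7

buggy=2 correct=7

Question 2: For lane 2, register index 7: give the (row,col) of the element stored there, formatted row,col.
8,13

L=2⇒gr=2>>2=0, th=2&3=2
[7]⇒row 0+8=8  col 2·2+1+8=13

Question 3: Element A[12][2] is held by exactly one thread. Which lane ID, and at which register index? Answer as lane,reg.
17,2

r:12=>grp=4,rB=1  c:2=>cB=0,tig=1,lo=0
L=4*4+1=17  i=0*4+1*2+0=2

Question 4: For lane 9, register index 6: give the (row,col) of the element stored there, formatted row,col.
lane 9=>9/4=2, 9 mod 4=1
i=6  r:2+8=>10  c:2·1+0+8=>10

10,10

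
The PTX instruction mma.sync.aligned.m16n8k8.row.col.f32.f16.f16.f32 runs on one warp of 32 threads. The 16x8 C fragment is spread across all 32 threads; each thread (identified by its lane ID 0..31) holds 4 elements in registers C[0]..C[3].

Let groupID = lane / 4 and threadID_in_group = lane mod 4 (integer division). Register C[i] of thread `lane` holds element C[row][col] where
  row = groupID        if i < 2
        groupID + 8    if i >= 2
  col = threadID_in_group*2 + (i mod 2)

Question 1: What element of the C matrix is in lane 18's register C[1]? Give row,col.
4,5

lane 18: gr=4 (18/4), th=2 (18%4)
i=1: r=4+0=4, c=2*2+1=5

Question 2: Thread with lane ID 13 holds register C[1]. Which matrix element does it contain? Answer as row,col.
3,3

13: gr=3,th=1
[1] (3+0,1*2+1) = (3,3)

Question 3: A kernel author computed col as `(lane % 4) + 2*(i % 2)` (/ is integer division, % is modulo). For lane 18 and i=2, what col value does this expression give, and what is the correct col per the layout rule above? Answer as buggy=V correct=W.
`(lane % 4) + 2*(i % 2)`[18,2]→2
lane 18→18/4=4, 18 mod 4=2
i=2  r:4+8→12  c:2·2+0→4
col: 2 vs 4

buggy=2 correct=4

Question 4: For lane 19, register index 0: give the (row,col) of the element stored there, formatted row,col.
lane 19: g=4 (19/4), t=3 (19%4)
i=0: r=4+0=4, c=3*2+0=6

4,6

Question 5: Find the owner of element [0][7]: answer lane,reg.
3,1

r:0=>grp=0,rB=0  c:7=>tig=3,lo=1
L=0*4+3=3  i=0*2+1=1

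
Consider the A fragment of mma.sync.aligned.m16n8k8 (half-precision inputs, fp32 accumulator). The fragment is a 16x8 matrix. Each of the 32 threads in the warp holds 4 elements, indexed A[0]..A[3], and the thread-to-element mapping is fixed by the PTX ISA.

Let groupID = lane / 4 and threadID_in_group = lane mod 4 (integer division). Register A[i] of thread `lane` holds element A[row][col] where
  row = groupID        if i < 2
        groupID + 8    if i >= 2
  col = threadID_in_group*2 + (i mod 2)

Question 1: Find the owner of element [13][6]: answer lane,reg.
r=13->g=5,rb=1  c=6->t=3,b0=0
L=5*4+3=23  i=1*2+0=2

23,2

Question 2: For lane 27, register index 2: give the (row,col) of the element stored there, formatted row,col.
L=27=>grp=27>>2=6, tig=27&3=3
[2]=>row 6+8=14  col 3·2+0=6

14,6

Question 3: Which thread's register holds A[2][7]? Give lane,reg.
r=2⇒gr=2,Rb=0  c=7⇒th=3,odd=1
L=2*4+3=11  i=0*2+1=1

11,1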